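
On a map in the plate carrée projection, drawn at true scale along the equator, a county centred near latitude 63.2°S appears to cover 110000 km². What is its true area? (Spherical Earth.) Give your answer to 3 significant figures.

Plate carrée maps x = Rλ, y = Rφ. The meridian scale is h = 1 and the parallel scale is k = 1/cos φ = sec φ.
Areal scale = h·k = 1 × sec φ; at 63.2°, h = 1.000, k = 2.218, so h·k = 2.218.
True area = apparent / (areal scale) = 110000 / 2.218 ≈ 49600 km².

49600 km²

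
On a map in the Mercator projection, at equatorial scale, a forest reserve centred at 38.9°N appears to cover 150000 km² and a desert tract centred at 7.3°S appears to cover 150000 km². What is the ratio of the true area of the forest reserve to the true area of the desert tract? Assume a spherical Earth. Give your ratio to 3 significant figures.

0.616

Since Mercator area scale is 1/cos²φ, the true area equals the apparent area multiplied by cos²φ.
True area of forest reserve: 150000 × cos²(38.9°) = 150000 × 0.6057 = 90850 km².
True area of desert tract: 150000 × cos²(7.3°) = 150000 × 0.9839 = 147600 km².
Ratio = 90850 / 147600 ≈ 0.616.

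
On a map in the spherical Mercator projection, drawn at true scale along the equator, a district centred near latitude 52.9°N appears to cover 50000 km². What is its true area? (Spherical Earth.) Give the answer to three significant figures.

Mercator is conformal, so the point scale is isotropic: h = k = sec φ = 1/cos φ.
Areal scale = k² = sec²φ = 1/cos²(52.9°) = 1/0.6032² = 2.748.
True area = apparent / (areal scale) = 50000 / 2.748 ≈ 18200 km².

18200 km²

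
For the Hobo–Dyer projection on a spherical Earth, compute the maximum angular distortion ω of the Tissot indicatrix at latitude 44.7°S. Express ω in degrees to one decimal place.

12.6°

The Hobo–Dyer projection is cylindrical equal-area with φ₀ = 37.5°. Cylindrical equal-area (φ₀ = 37.5°): h = cos φ / cos 37.5° along meridians, k = cos 37.5° / cos φ along parallels; h·k = 1.
At 44.7°: h = 0.8959, k = 1.116; principal scales a = 1.116, b = 0.8959.
sin(ω/2) = (a − b)/(a + b) = 0.2202/2.012 = 0.1094, so ω = 2 arcsin(0.1094) ≈ 12.6°.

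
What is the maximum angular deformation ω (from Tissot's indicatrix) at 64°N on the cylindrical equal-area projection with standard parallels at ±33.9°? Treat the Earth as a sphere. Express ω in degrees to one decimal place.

68.6°

A cylindrical equal-area projection with standard parallel φ₀ has meridian scale h = cos φ / cos φ₀ and parallel scale k = cos φ₀ / cos φ (so areas are preserved, h·k = 1).
At 64°: h = 0.5282, k = 1.893; principal scales a = 1.893, b = 0.5282.
sin(ω/2) = (a − b)/(a + b) = 1.365/2.422 = 0.5638, so ω = 2 arcsin(0.5638) ≈ 68.6°.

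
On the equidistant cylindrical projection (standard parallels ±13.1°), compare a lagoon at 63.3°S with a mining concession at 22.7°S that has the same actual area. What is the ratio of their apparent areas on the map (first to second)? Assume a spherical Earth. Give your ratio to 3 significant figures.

In the equirectangular projection with standard parallel φ₀ = 13.1° (x = Rλ cos φ₀, y = Rφ), meridians are true-scale (h = 1) and the parallel scale is k = cos φ₀ / cos φ.
Areal scale at 63.3°: h·k = 1.000 × 2.168 = 2.168.
Areal scale at 22.7°: h·k = 1.000 × 1.056 = 1.056.
Ratio = 2.168/1.056 ≈ 2.05.

2.05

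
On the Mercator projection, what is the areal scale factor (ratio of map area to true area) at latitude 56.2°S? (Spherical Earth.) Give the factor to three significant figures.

3.23

For Mercator, h = k = sec φ (a conformal cylindrical projection has a single point scale, 1/cos φ).
Areal scale = k² = sec²φ = 1/cos²(56.2°) = 1/0.5563² = 3.231.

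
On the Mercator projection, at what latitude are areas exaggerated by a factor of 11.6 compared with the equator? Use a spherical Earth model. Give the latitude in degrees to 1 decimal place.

72.9°

Mercator areal scale is sec²φ.
sec²φ = 11.6  ⇒  cos²φ = 0.08621  ⇒  cos φ = 0.2936.
φ = arccos(0.2936) ≈ 72.9°.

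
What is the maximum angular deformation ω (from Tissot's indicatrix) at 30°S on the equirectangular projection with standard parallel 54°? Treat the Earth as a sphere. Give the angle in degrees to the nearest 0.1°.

22.1°

With standard parallel φ₀ = 54°, the equirectangular projection gives x = Rλ cos φ₀, y = Rφ, so h = 1 and k = cos 54° / cos φ.
At 30°: h = 1.000, k = 0.6787; principal scales a = 1.000, b = 0.6787.
sin(ω/2) = (a − b)/(a + b) = 0.3213/1.679 = 0.1914, so ω = 2 arcsin(0.1914) ≈ 22.1°.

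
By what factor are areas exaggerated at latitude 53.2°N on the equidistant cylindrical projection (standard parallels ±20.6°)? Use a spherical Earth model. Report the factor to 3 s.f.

1.56

In the equirectangular projection with standard parallel φ₀ = 20.6° (x = Rλ cos φ₀, y = Rφ), meridians are true-scale (h = 1) and the parallel scale is k = cos φ₀ / cos φ.
Areal scale = h·k = 1 × cos φ₀ / cos φ; at 53.2°, h = 1.000, k = 1.563, so h·k = 1.563.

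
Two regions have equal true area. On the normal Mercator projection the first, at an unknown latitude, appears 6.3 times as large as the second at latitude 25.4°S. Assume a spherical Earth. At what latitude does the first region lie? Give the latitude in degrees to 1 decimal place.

68.9°

For equal true areas on Mercator, apparent areas scale as sec²φ, so the ratio is cos²φ₂ / cos²φ₁.
cos²φ₂ / cos²φ₁ = 6.3  ⇒  cos φ₁ = cos 25.4° / √6.3 = 0.9033/2.510 = 0.3599.
φ₁ = arccos(0.3599) ≈ 68.9°.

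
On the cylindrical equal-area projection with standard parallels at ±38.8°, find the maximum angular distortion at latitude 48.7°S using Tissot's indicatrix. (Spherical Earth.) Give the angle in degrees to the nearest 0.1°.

19.0°

For cylindrical equal-area with standard parallel φ₀, h = cos φ / cos φ₀ and k = cos φ₀ / cos φ, so h·k = 1.
At 48.7°: h = 0.8469, k = 1.181; principal scales a = 1.181, b = 0.8469.
sin(ω/2) = (a − b)/(a + b) = 0.3339/2.028 = 0.1647, so ω = 2 arcsin(0.1647) ≈ 19.0°.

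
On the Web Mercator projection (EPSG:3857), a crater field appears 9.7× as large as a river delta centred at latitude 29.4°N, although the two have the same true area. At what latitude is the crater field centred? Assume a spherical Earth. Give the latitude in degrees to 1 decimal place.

73.8°

On Mercator, (apparent₁)/(apparent₂) = sec²φ₁ / sec²φ₂ when true areas are equal.
cos²φ₂ / cos²φ₁ = 9.7  ⇒  cos φ₁ = cos 29.4° / √9.7 = 0.8712/3.114 = 0.2797.
φ₁ = arccos(0.2797) ≈ 73.8°.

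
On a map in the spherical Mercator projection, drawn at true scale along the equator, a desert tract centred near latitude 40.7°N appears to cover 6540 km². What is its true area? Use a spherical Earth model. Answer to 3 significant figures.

For Mercator, h = k = sec φ (a conformal cylindrical projection has a single point scale, 1/cos φ).
Areal scale = k² = sec²φ = 1/cos²(40.7°) = 1/0.7581² = 1.740.
True area = apparent / (areal scale) = 6540 / 1.740 ≈ 3760 km².

3760 km²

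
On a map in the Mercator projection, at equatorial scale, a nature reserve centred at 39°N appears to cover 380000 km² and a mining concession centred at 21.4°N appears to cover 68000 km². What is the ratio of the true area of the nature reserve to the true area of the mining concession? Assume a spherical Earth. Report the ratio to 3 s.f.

Mercator's areal exaggeration is sec²φ; hence true area = (apparent area) · cos²φ.
True area of nature reserve: 380000 × cos²(39°) = 380000 × 0.6040 = 229500 km².
True area of mining concession: 68000 × cos²(21.4°) = 68000 × 0.8669 = 58950 km².
Ratio = 229500 / 58950 ≈ 3.89.

3.89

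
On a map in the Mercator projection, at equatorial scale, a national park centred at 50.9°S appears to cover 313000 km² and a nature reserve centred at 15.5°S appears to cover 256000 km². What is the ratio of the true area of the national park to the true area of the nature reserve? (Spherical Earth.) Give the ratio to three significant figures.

0.524

On Mercator the areal scale is sec²φ, so true area = apparent × cos²φ.
True area of national park: 313000 × cos²(50.9°) = 313000 × 0.3978 = 124500 km².
True area of nature reserve: 256000 × cos²(15.5°) = 256000 × 0.9286 = 237700 km².
Ratio = 124500 / 237700 ≈ 0.524.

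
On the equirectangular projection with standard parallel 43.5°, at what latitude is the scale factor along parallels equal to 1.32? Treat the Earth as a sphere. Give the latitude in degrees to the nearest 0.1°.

56.7°

In the equirectangular projection with standard parallel φ₀ = 43.5° (x = Rλ cos φ₀, y = Rφ), meridians are true-scale (h = 1) and the parallel scale is k = cos φ₀ / cos φ.
k = cos φ₀ / cos φ = 1.32  ⇒  cos φ = cos 43.5° / 1.32 = 0.5495.
φ = arccos(0.5495) ≈ 56.7°.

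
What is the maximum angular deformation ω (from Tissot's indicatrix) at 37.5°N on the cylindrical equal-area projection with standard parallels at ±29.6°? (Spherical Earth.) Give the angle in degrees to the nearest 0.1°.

A cylindrical equal-area projection with standard parallel φ₀ has meridian scale h = cos φ / cos φ₀ and parallel scale k = cos φ₀ / cos φ (so areas are preserved, h·k = 1).
At 37.5°: h = 0.9124, k = 1.096; principal scales a = 1.096, b = 0.9124.
sin(ω/2) = (a − b)/(a + b) = 0.1835/2.008 = 0.09139, so ω = 2 arcsin(0.09139) ≈ 10.5°.

10.5°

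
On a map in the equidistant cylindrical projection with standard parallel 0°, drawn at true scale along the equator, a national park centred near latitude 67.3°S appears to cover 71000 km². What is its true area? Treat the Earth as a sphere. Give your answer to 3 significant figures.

27400 km²

Plate carrée maps x = Rλ, y = Rφ. The meridian scale is h = 1 and the parallel scale is k = 1/cos φ = sec φ.
Areal scale = h·k = 1 × sec φ; at 67.3°, h = 1.000, k = 2.591, so h·k = 2.591.
True area = apparent / (areal scale) = 71000 / 2.591 ≈ 27400 km².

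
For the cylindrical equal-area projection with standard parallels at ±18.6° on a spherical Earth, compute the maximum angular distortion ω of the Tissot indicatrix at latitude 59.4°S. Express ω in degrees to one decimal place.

67.0°

A cylindrical equal-area projection with standard parallel φ₀ has meridian scale h = cos φ / cos φ₀ and parallel scale k = cos φ₀ / cos φ (so areas are preserved, h·k = 1).
At 59.4°: h = 0.5371, k = 1.862; principal scales a = 1.862, b = 0.5371.
sin(ω/2) = (a − b)/(a + b) = 1.325/2.399 = 0.5522, so ω = 2 arcsin(0.5522) ≈ 67.0°.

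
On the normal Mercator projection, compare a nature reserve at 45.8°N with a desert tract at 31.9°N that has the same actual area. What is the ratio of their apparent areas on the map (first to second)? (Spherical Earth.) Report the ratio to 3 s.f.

Mercator areal scale is sec²φ.
At 45.8°: sec²(45.8°) = 1/0.6972² = 2.057.
At 31.9°: sec²(31.9°) = 1/0.8490² = 1.387.
Ratio = 2.057/1.387 = cos²(31.9°)/cos²(45.8°) ≈ 1.48.

1.48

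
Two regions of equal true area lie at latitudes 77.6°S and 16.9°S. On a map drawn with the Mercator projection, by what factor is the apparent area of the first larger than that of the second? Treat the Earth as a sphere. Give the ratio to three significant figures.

Mercator is conformal with k = sec φ, so areal scale = k² = sec²φ.
At 77.6°: sec²(77.6°) = 1/0.2147² = 21.69.
At 16.9°: sec²(16.9°) = 1/0.9568² = 1.092.
Ratio = 21.69/1.092 = cos²(16.9°)/cos²(77.6°) ≈ 19.9.

19.9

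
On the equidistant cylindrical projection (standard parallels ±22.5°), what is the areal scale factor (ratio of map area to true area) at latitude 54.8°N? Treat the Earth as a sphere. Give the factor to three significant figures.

1.60

With standard parallel φ₀ = 22.5°, the equirectangular projection gives x = Rλ cos φ₀, y = Rφ, so h = 1 and k = cos 22.5° / cos φ.
Areal scale = h·k = 1 × cos φ₀ / cos φ; at 54.8°, h = 1.000, k = 1.603, so h·k = 1.603.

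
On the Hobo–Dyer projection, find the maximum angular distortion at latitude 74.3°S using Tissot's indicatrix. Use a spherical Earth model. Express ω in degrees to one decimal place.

104.7°

Hobo–Dyer is a cylindrical equal-area projection with standard parallels at ±37.5°. A cylindrical equal-area projection with standard parallel φ₀ has meridian scale h = cos φ / cos φ₀ and parallel scale k = cos φ₀ / cos φ (so areas are preserved, h·k = 1).
At 74.3°: h = 0.3411, k = 2.932; principal scales a = 2.932, b = 0.3411.
sin(ω/2) = (a − b)/(a + b) = 2.591/3.273 = 0.7916, so ω = 2 arcsin(0.7916) ≈ 104.7°.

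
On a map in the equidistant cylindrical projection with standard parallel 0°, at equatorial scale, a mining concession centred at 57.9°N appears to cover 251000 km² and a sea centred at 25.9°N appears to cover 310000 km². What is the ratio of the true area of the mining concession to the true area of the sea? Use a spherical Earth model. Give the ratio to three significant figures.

0.478

On the plate carrée, areal scale = h·k = 1 × sec φ, so true area = apparent × cos φ.
True area of mining concession: 251000 × cos(57.9°) = 251000 × 0.5314 = 133400 km².
True area of sea: 310000 × cos(25.9°) = 310000 × 0.8996 = 278900 km².
Ratio = 133400 / 278900 ≈ 0.478.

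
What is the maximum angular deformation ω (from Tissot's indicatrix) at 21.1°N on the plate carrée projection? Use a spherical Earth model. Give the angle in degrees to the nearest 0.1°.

Plate carrée maps x = Rλ, y = Rφ. The meridian scale is h = 1 and the parallel scale is k = 1/cos φ = sec φ.
At 21.1°: h = 1.000, k = 1.072; principal scales a = 1.072, b = 1.000.
sin(ω/2) = (a − b)/(a + b) = 0.07186/2.072 = 0.03469, so ω = 2 arcsin(0.03469) ≈ 4.0°.

4.0°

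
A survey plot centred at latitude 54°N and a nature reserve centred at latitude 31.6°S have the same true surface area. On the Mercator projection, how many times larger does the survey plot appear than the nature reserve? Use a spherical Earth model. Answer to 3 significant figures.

Mercator areal scale is sec²φ.
At 54°: sec²(54°) = 1/0.5878² = 2.894.
At 31.6°: sec²(31.6°) = 1/0.8517² = 1.378.
Ratio = 2.894/1.378 = cos²(31.6°)/cos²(54°) ≈ 2.10.

2.10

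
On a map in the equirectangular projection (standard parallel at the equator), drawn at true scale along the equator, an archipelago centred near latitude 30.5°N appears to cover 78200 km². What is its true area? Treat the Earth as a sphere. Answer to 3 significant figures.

67400 km²

Plate carrée maps x = Rλ, y = Rφ. The meridian scale is h = 1 and the parallel scale is k = 1/cos φ = sec φ.
Areal scale = h·k = 1 × sec φ; at 30.5°, h = 1.000, k = 1.161, so h·k = 1.161.
True area = apparent / (areal scale) = 78200 / 1.161 ≈ 67400 km².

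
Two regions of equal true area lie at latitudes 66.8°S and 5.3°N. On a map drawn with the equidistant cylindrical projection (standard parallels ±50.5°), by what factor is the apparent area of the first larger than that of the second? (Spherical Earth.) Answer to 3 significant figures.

With standard parallel φ₀ = 50.5°, the equirectangular projection gives x = Rλ cos φ₀, y = Rφ, so h = 1 and k = cos 50.5° / cos φ.
Areal scale at 66.8°: h·k = 1.000 × 1.615 = 1.615.
Areal scale at 5.3°: h·k = 1.000 × 0.6388 = 0.6388.
Ratio = 1.615/0.6388 ≈ 2.53.

2.53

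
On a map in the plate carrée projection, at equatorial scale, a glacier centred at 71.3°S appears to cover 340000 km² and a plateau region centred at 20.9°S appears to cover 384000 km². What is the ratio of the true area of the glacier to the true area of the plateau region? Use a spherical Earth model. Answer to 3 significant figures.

On the plate carrée, areal scale = h·k = 1 × sec φ, so true area = apparent × cos φ.
True area of glacier: 340000 × cos(71.3°) = 340000 × 0.3206 = 109000 km².
True area of plateau region: 384000 × cos(20.9°) = 384000 × 0.9342 = 358700 km².
Ratio = 109000 / 358700 ≈ 0.304.

0.304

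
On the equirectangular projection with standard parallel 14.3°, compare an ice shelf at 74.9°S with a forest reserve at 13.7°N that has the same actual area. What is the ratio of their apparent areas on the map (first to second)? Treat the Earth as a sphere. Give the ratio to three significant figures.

3.73

In the equirectangular projection with standard parallel φ₀ = 14.3° (x = Rλ cos φ₀, y = Rφ), meridians are true-scale (h = 1) and the parallel scale is k = cos φ₀ / cos φ.
Areal scale at 74.9°: h·k = 1.000 × 3.720 = 3.720.
Areal scale at 13.7°: h·k = 1.000 × 0.9974 = 0.9974.
Ratio = 3.720/0.9974 ≈ 3.73.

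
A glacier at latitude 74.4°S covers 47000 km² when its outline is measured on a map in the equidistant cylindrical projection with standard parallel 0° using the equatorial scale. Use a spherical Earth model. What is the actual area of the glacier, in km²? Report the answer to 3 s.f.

12600 km²

For the equirectangular projection with φ₀ = 0 (plate carrée), h = 1 along meridians and k = sec φ along parallels.
Areal scale = h·k = 1 × sec φ; at 74.4°, h = 1.000, k = 3.719, so h·k = 3.719.
True area = apparent / (areal scale) = 47000 / 3.719 ≈ 12600 km².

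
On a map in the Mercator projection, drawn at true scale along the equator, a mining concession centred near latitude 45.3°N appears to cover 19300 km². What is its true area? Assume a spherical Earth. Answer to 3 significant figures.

The Mercator projection is conformal; its linear scale factor is the same in every direction and equals sec φ = 1/cos φ.
Areal scale = k² = sec²φ = 1/cos²(45.3°) = 1/0.7034² = 2.021.
True area = apparent / (areal scale) = 19300 / 2.021 ≈ 9550 km².

9550 km²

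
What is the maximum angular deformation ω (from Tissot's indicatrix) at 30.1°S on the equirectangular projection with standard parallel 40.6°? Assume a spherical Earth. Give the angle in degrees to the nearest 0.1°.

The equidistant cylindrical projection with φ₀ = 40.6° has h = 1 (meridians true) and k = cos φ₀ / cos φ along parallels.
At 30.1°: h = 1.000, k = 0.8776; principal scales a = 1.000, b = 0.8776.
sin(ω/2) = (a − b)/(a + b) = 0.1224/1.878 = 0.06518, so ω = 2 arcsin(0.06518) ≈ 7.5°.

7.5°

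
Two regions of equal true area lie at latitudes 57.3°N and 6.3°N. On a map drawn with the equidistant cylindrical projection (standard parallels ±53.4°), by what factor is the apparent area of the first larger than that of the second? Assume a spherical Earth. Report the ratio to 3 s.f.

1.84

The equidistant cylindrical projection with φ₀ = 53.4° has h = 1 (meridians true) and k = cos φ₀ / cos φ along parallels.
Areal scale at 57.3°: h·k = 1.000 × 1.104 = 1.104.
Areal scale at 6.3°: h·k = 1.000 × 0.5998 = 0.5998.
Ratio = 1.104/0.5998 ≈ 1.84.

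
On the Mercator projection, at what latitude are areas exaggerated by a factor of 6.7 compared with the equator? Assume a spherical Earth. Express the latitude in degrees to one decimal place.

67.3°

Mercator areal scale is sec²φ.
sec²φ = 6.7  ⇒  cos²φ = 0.1493  ⇒  cos φ = 0.3863.
φ = arccos(0.3863) ≈ 67.3°.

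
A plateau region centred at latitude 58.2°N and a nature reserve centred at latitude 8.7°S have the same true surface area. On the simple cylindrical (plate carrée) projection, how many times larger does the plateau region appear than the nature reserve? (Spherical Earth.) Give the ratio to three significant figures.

1.88

Plate carrée maps x = Rλ, y = Rφ. The meridian scale is h = 1 and the parallel scale is k = 1/cos φ = sec φ.
Areal scale at 58.2°: h·k = 1.000 × 1.898 = 1.898.
Areal scale at 8.7°: h·k = 1.000 × 1.012 = 1.012.
Ratio = 1.898/1.012 ≈ 1.88.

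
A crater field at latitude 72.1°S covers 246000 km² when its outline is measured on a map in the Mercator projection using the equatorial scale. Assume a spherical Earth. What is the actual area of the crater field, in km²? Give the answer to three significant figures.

23200 km²

For Mercator, h = k = sec φ (a conformal cylindrical projection has a single point scale, 1/cos φ).
Areal scale = k² = sec²φ = 1/cos²(72.1°) = 1/0.3074² = 10.59.
True area = apparent / (areal scale) = 246000 / 10.59 ≈ 23200 km².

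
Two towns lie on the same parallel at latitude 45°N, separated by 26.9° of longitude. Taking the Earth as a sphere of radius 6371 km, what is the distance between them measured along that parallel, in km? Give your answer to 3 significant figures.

2120 km

Arc length along a parallel = R cos φ · Δλ (with Δλ in radians).
= 6371 × cos 45° × (26.9° × π/180) = 6371 × 0.7071 × 0.4695 ≈ 2120 km.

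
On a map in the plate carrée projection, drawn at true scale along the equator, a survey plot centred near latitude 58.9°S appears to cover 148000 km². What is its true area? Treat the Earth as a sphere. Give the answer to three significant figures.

Plate carrée maps x = Rλ, y = Rφ. The meridian scale is h = 1 and the parallel scale is k = 1/cos φ = sec φ.
Areal scale = h·k = 1 × sec φ; at 58.9°, h = 1.000, k = 1.936, so h·k = 1.936.
True area = apparent / (areal scale) = 148000 / 1.936 ≈ 76400 km².

76400 km²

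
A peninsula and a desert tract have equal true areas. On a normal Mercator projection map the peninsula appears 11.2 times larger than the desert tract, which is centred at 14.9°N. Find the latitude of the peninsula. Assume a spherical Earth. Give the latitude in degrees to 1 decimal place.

73.2°

For equal true areas on Mercator, apparent areas scale as sec²φ, so the ratio is cos²φ₂ / cos²φ₁.
cos²φ₂ / cos²φ₁ = 11.2  ⇒  cos φ₁ = cos 14.9° / √11.2 = 0.9664/3.347 = 0.2888.
φ₁ = arccos(0.2888) ≈ 73.2°.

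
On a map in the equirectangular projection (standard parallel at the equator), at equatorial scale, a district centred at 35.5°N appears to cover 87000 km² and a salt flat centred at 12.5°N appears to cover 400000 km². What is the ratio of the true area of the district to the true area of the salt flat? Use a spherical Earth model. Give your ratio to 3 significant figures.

On the plate carrée, areal scale = h·k = 1 × sec φ, so true area = apparent × cos φ.
True area of district: 87000 × cos(35.5°) = 87000 × 0.8141 = 70830 km².
True area of salt flat: 400000 × cos(12.5°) = 400000 × 0.9763 = 390500 km².
Ratio = 70830 / 390500 ≈ 0.181.

0.181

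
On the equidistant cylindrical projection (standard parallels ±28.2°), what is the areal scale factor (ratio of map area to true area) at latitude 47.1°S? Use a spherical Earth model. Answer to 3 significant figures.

1.29

The equidistant cylindrical projection with φ₀ = 28.2° has h = 1 (meridians true) and k = cos φ₀ / cos φ along parallels.
Areal scale = h·k = 1 × cos φ₀ / cos φ; at 47.1°, h = 1.000, k = 1.295, so h·k = 1.295.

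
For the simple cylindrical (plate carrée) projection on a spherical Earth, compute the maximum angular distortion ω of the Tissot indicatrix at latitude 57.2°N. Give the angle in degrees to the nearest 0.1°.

In the plate carrée (x = Rλ, y = Rφ), meridians are true-scale (h = 1) and parallels are stretched by k = sec φ.
At 57.2°: h = 1.000, k = 1.846; principal scales a = 1.846, b = 1.000.
sin(ω/2) = (a − b)/(a + b) = 0.8460/2.846 = 0.2973, so ω = 2 arcsin(0.2973) ≈ 34.6°.

34.6°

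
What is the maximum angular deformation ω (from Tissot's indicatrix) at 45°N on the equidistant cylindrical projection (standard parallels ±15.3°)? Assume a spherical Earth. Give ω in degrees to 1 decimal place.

In the equirectangular projection with standard parallel φ₀ = 15.3° (x = Rλ cos φ₀, y = Rφ), meridians are true-scale (h = 1) and the parallel scale is k = cos φ₀ / cos φ.
At 45°: h = 1.000, k = 1.364; principal scales a = 1.364, b = 1.000.
sin(ω/2) = (a − b)/(a + b) = 0.3641/2.364 = 0.1540, so ω = 2 arcsin(0.1540) ≈ 17.7°.

17.7°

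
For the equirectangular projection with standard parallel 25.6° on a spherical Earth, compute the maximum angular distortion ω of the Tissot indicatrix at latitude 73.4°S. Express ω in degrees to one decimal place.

The equidistant cylindrical projection with φ₀ = 25.6° has h = 1 (meridians true) and k = cos φ₀ / cos φ along parallels.
At 73.4°: h = 1.000, k = 3.157; principal scales a = 3.157, b = 1.000.
sin(ω/2) = (a − b)/(a + b) = 2.157/4.157 = 0.5188, so ω = 2 arcsin(0.5188) ≈ 62.5°.

62.5°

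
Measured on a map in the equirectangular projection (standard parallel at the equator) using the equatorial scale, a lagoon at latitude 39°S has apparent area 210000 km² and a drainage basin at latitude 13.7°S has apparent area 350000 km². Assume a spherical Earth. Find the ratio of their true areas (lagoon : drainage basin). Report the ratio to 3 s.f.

On the plate carrée, areal scale = h·k = 1 × sec φ, so true area = apparent × cos φ.
True area of lagoon: 210000 × cos(39°) = 210000 × 0.7771 = 163200 km².
True area of drainage basin: 350000 × cos(13.7°) = 350000 × 0.9715 = 340000 km².
Ratio = 163200 / 340000 ≈ 0.480.

0.480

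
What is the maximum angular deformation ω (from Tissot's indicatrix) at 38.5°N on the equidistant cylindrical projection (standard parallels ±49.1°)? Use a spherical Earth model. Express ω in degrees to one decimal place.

10.2°

In the equirectangular projection with standard parallel φ₀ = 49.1° (x = Rλ cos φ₀, y = Rφ), meridians are true-scale (h = 1) and the parallel scale is k = cos φ₀ / cos φ.
At 38.5°: h = 1.000, k = 0.8366; principal scales a = 1.000, b = 0.8366.
sin(ω/2) = (a − b)/(a + b) = 0.1634/1.837 = 0.08896, so ω = 2 arcsin(0.08896) ≈ 10.2°.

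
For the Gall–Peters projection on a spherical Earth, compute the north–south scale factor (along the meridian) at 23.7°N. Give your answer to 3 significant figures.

1.29

Gall–Peters is a cylindrical equal-area projection with standard parallels at ±45°. A cylindrical equal-area projection with standard parallel φ₀ has meridian scale h = cos φ / cos φ₀ and parallel scale k = cos φ₀ / cos φ (so areas are preserved, h·k = 1).
h = cos 23.7° / cos 45° = 0.9157/0.7071 = 1.295.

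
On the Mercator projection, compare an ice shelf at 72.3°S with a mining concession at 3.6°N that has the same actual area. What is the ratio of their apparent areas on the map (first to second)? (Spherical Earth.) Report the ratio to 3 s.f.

Mercator is conformal with k = sec φ, so areal scale = k² = sec²φ.
At 72.3°: sec²(72.3°) = 1/0.3040² = 10.82.
At 3.6°: sec²(3.6°) = 1/0.9980² = 1.004.
Ratio = 10.82/1.004 = cos²(3.6°)/cos²(72.3°) ≈ 10.8.

10.8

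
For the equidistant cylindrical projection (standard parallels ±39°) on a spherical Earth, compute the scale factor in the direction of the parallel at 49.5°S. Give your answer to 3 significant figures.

The equidistant cylindrical projection with φ₀ = 39° has h = 1 (meridians true) and k = cos φ₀ / cos φ along parallels.
k = cos 39° / cos 49.5° = 0.7771/0.6494 = 1.197.

1.20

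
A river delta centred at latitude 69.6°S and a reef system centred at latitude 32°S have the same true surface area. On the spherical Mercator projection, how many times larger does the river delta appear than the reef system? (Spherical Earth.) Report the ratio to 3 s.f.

Mercator areal scale is sec²φ.
At 69.6°: sec²(69.6°) = 1/0.3486² = 8.230.
At 32°: sec²(32°) = 1/0.8480² = 1.390.
Ratio = 8.230/1.390 = cos²(32°)/cos²(69.6°) ≈ 5.92.

5.92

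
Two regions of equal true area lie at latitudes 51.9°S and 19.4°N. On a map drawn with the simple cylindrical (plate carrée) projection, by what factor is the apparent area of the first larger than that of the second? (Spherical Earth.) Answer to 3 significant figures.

In the plate carrée (x = Rλ, y = Rφ), meridians are true-scale (h = 1) and parallels are stretched by k = sec φ.
Areal scale at 51.9°: h·k = 1.000 × 1.621 = 1.621.
Areal scale at 19.4°: h·k = 1.000 × 1.060 = 1.060.
Ratio = 1.621/1.060 ≈ 1.53.

1.53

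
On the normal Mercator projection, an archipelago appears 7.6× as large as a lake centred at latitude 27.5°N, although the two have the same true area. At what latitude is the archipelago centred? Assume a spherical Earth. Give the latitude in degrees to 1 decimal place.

For equal true areas on Mercator, apparent areas scale as sec²φ, so the ratio is cos²φ₂ / cos²φ₁.
cos²φ₂ / cos²φ₁ = 7.6  ⇒  cos φ₁ = cos 27.5° / √7.6 = 0.8870/2.757 = 0.3218.
φ₁ = arccos(0.3218) ≈ 71.2°.

71.2°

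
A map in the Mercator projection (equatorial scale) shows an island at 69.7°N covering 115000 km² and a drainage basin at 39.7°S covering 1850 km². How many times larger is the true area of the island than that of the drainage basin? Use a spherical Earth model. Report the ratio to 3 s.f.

On Mercator the areal scale is sec²φ, so true area = apparent × cos²φ.
True area of island: 115000 × cos²(69.7°) = 115000 × 0.1204 = 13840 km².
True area of drainage basin: 1850 × cos²(39.7°) = 1850 × 0.5920 = 1095 km².
Ratio = 13840 / 1095 ≈ 12.6.

12.6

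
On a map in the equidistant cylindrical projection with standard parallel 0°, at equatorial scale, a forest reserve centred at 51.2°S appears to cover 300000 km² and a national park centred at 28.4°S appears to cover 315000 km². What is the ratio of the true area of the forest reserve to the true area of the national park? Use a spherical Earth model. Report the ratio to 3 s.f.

Plate carrée has h = 1 and k = sec φ, giving areal scale sec φ; true area = (apparent area) · cos φ.
True area of forest reserve: 300000 × cos(51.2°) = 300000 × 0.6266 = 188000 km².
True area of national park: 315000 × cos(28.4°) = 315000 × 0.8796 = 277100 km².
Ratio = 188000 / 277100 ≈ 0.678.

0.678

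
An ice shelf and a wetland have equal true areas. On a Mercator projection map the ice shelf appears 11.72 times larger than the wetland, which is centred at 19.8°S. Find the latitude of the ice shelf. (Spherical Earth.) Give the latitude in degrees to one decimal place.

74.0°

On Mercator, (apparent₁)/(apparent₂) = sec²φ₁ / sec²φ₂ when true areas are equal.
cos²φ₂ / cos²φ₁ = 11.72  ⇒  cos φ₁ = cos 19.8° / √11.72 = 0.9409/3.423 = 0.2748.
φ₁ = arccos(0.2748) ≈ 74.0°.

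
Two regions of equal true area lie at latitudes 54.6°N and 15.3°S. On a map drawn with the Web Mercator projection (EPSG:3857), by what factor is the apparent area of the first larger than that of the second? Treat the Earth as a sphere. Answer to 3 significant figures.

Mercator is conformal with k = sec φ, so areal scale = k² = sec²φ.
At 54.6°: sec²(54.6°) = 1/0.5793² = 2.980.
At 15.3°: sec²(15.3°) = 1/0.9646² = 1.075.
Ratio = 2.980/1.075 = cos²(15.3°)/cos²(54.6°) ≈ 2.77.

2.77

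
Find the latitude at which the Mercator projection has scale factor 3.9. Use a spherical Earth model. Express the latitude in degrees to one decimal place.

Mercator scale is k = sec φ = 1/cos φ.
1/cos φ = 3.9  ⇒  cos φ = 0.2564  ⇒  φ = arccos(0.2564) ≈ 75.1°.

75.1°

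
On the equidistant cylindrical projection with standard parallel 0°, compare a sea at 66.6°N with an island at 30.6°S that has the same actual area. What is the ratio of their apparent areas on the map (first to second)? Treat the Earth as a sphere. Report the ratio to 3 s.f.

In the plate carrée (x = Rλ, y = Rφ), meridians are true-scale (h = 1) and parallels are stretched by k = sec φ.
Areal scale at 66.6°: h·k = 1.000 × 2.518 = 2.518.
Areal scale at 30.6°: h·k = 1.000 × 1.162 = 1.162.
Ratio = 2.518/1.162 ≈ 2.17.

2.17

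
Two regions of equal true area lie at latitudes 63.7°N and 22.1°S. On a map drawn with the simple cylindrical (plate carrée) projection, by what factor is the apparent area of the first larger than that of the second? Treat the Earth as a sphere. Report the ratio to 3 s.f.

2.09

For the equirectangular projection with φ₀ = 0 (plate carrée), h = 1 along meridians and k = sec φ along parallels.
Areal scale at 63.7°: h·k = 1.000 × 2.257 = 2.257.
Areal scale at 22.1°: h·k = 1.000 × 1.079 = 1.079.
Ratio = 2.257/1.079 ≈ 2.09.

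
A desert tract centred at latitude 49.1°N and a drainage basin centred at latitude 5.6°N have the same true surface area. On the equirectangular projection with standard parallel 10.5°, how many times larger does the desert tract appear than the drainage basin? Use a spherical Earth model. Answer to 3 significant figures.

The equidistant cylindrical projection with φ₀ = 10.5° has h = 1 (meridians true) and k = cos φ₀ / cos φ along parallels.
Areal scale at 49.1°: h·k = 1.000 × 1.502 = 1.502.
Areal scale at 5.6°: h·k = 1.000 × 0.9880 = 0.9880.
Ratio = 1.502/0.9880 ≈ 1.52.

1.52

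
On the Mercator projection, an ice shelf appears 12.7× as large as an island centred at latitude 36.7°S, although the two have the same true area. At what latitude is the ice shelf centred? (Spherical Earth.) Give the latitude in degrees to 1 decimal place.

77.0°

Mercator areal scale is sec²φ, so apparent-area ratio = sec²φ₁ / sec²φ₂ = cos²φ₂ / cos²φ₁.
cos²φ₂ / cos²φ₁ = 12.7  ⇒  cos φ₁ = cos 36.7° / √12.7 = 0.8018/3.564 = 0.2250.
φ₁ = arccos(0.2250) ≈ 77.0°.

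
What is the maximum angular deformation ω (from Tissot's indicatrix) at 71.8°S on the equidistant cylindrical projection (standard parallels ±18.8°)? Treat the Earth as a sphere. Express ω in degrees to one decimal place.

In the equirectangular projection with standard parallel φ₀ = 18.8° (x = Rλ cos φ₀, y = Rφ), meridians are true-scale (h = 1) and the parallel scale is k = cos φ₀ / cos φ.
At 71.8°: h = 1.000, k = 3.031; principal scales a = 3.031, b = 1.000.
sin(ω/2) = (a − b)/(a + b) = 2.031/4.031 = 0.5038, so ω = 2 arcsin(0.5038) ≈ 60.5°.

60.5°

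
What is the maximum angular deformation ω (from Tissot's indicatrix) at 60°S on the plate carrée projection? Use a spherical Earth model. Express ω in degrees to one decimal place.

38.9°

In the plate carrée (x = Rλ, y = Rφ), meridians are true-scale (h = 1) and parallels are stretched by k = sec φ.
At 60°: h = 1.000, k = 2.000; principal scales a = 2.000, b = 1.000.
sin(ω/2) = (a − b)/(a + b) = 1.0000/3.000 = 0.3333, so ω = 2 arcsin(0.3333) ≈ 38.9°.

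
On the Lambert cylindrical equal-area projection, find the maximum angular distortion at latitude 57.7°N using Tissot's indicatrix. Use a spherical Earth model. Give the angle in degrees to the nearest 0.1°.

The Lambert cylindrical equal-area projection is the cylindrical equal-area projection with its standard parallel at the equator (φ₀ = 0). Cylindrical equal-area (φ₀ = 0°): h = cos φ / cos 0° along meridians, k = cos 0° / cos φ along parallels; h·k = 1.
At 57.7°: h = 0.5344, k = 1.871; principal scales a = 1.871, b = 0.5344.
sin(ω/2) = (a − b)/(a + b) = 1.337/2.406 = 0.5558, so ω = 2 arcsin(0.5558) ≈ 67.5°.

67.5°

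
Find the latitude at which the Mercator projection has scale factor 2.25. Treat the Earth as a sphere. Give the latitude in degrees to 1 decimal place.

Mercator scale is k = sec φ = 1/cos φ.
1/cos φ = 2.25  ⇒  cos φ = 0.4444  ⇒  φ = arccos(0.4444) ≈ 63.6°.

63.6°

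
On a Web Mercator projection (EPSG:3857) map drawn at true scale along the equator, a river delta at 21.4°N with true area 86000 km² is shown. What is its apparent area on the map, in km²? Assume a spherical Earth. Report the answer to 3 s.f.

For Mercator, h = k = sec φ (a conformal cylindrical projection has a single point scale, 1/cos φ).
Areal scale = k² = sec²φ = 1/cos²(21.4°) = 1/0.9311² = 1.154.
Apparent area = 86000 × 1.154 ≈ 99200 km².

99200 km²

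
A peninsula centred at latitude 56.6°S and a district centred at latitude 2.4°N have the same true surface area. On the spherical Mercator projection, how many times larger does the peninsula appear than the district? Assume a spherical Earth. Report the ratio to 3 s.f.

Mercator areal scale is sec²φ.
At 56.6°: sec²(56.6°) = 1/0.5505² = 3.300.
At 2.4°: sec²(2.4°) = 1/0.9991² = 1.002.
Ratio = 3.300/1.002 = cos²(2.4°)/cos²(56.6°) ≈ 3.29.

3.29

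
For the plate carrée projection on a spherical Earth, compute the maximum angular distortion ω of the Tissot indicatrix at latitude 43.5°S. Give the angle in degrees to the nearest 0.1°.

18.3°

Plate carrée maps x = Rλ, y = Rφ. The meridian scale is h = 1 and the parallel scale is k = 1/cos φ = sec φ.
At 43.5°: h = 1.000, k = 1.379; principal scales a = 1.379, b = 1.000.
sin(ω/2) = (a − b)/(a + b) = 0.3786/2.379 = 0.1592, so ω = 2 arcsin(0.1592) ≈ 18.3°.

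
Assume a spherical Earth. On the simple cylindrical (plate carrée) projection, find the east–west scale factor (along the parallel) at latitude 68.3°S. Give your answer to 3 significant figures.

Plate carrée maps x = Rλ, y = Rφ. The meridian scale is h = 1 and the parallel scale is k = 1/cos φ = sec φ.
k = 1/cos 68.3° = 1/0.3697 = 2.705.

2.70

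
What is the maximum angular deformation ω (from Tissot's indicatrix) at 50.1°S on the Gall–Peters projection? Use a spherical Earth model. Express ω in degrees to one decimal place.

Gall–Peters is a cylindrical equal-area projection with standard parallels at ±45°. A cylindrical equal-area projection with standard parallel φ₀ has meridian scale h = cos φ / cos φ₀ and parallel scale k = cos φ₀ / cos φ (so areas are preserved, h·k = 1).
At 50.1°: h = 0.9071, k = 1.102; principal scales a = 1.102, b = 0.9071.
sin(ω/2) = (a − b)/(a + b) = 0.1952/2.010 = 0.09714, so ω = 2 arcsin(0.09714) ≈ 11.1°.

11.1°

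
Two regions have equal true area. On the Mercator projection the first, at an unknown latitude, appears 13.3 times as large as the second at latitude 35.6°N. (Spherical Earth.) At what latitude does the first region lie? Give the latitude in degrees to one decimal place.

For equal true areas on Mercator, apparent areas scale as sec²φ, so the ratio is cos²φ₂ / cos²φ₁.
cos²φ₂ / cos²φ₁ = 13.3  ⇒  cos φ₁ = cos 35.6° / √13.3 = 0.8131/3.647 = 0.2230.
φ₁ = arccos(0.2230) ≈ 77.1°.

77.1°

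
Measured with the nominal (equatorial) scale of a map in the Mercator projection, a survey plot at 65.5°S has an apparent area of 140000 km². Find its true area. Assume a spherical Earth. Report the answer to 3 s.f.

24100 km²

Mercator is conformal, so the point scale is isotropic: h = k = sec φ = 1/cos φ.
Areal scale = k² = sec²φ = 1/cos²(65.5°) = 1/0.4147² = 5.815.
True area = apparent / (areal scale) = 140000 / 5.815 ≈ 24100 km².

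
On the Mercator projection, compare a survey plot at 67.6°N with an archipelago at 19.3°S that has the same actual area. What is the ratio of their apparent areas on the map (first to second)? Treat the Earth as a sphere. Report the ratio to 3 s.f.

6.13

Mercator areal scale is sec²φ.
At 67.6°: sec²(67.6°) = 1/0.3811² = 6.886.
At 19.3°: sec²(19.3°) = 1/0.9438² = 1.123.
Ratio = 6.886/1.123 = cos²(19.3°)/cos²(67.6°) ≈ 6.13.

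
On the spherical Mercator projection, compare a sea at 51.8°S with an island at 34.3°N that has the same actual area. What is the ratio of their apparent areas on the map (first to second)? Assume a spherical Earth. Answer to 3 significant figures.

1.78

Mercator is conformal with k = sec φ, so areal scale = k² = sec²φ.
At 51.8°: sec²(51.8°) = 1/0.6184² = 2.615.
At 34.3°: sec²(34.3°) = 1/0.8261² = 1.465.
Ratio = 2.615/1.465 = cos²(34.3°)/cos²(51.8°) ≈ 1.78.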